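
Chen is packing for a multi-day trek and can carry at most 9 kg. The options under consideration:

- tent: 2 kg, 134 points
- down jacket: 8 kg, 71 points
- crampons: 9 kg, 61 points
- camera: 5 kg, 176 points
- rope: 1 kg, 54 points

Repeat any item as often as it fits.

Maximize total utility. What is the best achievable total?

Ranking by ratio (utility/kg): tent 67.00, rope 54.00, camera 35.20, down jacket 8.88.
The ratio ordering already packs tightly: 4×tent + rope, 9 kg, 590.
No other feasible combination exceeds 590.

590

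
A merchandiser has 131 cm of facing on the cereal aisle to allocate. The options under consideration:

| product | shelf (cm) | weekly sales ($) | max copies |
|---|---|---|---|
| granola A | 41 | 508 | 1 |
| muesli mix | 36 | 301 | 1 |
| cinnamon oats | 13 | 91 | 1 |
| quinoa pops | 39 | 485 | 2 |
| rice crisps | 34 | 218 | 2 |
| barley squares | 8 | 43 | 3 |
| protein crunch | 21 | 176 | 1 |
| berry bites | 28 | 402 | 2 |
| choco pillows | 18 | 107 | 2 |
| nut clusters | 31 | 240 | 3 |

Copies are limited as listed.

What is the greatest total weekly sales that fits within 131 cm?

Taking the top-ratio products first gives cinnamon oats + quinoa pops + protein crunch + 2×berry bites for 1556 (129 cm).
The 34 cm tied up in cinnamon oats and protein crunch is better spent on muesli mix — total rises to 1590 (131 cm).
Every other selection either busts 131 cm or exceeds an availability limit or fails to beat 1590.

1590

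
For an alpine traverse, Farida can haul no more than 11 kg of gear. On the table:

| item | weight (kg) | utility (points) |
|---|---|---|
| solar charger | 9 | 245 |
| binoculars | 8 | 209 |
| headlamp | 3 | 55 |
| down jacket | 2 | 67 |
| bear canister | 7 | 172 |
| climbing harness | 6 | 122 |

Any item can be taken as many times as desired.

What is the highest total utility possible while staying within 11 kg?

335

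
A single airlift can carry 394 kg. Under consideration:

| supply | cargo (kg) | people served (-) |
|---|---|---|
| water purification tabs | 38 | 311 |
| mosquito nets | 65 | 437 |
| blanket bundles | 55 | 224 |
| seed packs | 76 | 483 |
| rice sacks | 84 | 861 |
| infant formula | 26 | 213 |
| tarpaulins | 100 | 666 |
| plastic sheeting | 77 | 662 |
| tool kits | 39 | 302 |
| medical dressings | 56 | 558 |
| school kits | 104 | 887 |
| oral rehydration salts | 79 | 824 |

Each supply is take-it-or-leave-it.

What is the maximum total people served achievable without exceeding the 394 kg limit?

A density-first pass picks water purification tabs + rice sacks + infant formula + plastic sheeting + medical dressings + oral rehydration salts — 3429 at 360 kg.
Dropping plastic sheeting frees 77 kg; slotting in school kits (104 kg) lifts the total to 3654 at 387 kg.
Runner-up rice sacks + infant formula + tool kits + medical dressings + school kits + oral rehydration salts tops out at 3645.

3654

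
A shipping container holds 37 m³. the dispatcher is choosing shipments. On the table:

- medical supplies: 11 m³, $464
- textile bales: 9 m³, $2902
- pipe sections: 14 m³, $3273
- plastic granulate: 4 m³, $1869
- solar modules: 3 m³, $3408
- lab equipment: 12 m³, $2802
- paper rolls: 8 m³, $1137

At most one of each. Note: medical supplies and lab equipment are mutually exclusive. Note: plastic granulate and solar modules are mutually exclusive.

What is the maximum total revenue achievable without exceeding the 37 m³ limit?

10720

Taking textile bales + pipe sections + solar modules + paper rolls: 34 m³ used, 10720 in revenue.
No other feasible combination exceeds 10720.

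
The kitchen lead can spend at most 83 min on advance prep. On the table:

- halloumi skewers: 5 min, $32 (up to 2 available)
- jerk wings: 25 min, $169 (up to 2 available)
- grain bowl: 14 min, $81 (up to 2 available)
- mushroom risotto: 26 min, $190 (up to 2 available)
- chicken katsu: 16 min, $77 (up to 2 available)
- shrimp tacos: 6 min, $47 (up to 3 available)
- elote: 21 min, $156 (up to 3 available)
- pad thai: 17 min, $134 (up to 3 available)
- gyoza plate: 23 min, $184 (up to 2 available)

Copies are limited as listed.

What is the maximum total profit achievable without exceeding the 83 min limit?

643

Density check — gyoza plate 8.00, pad thai 7.88, shrimp tacos 7.83, elote 7.43 are the best per min.
Filling by ratio: 2×pad thai + 2×gyoza plate for 636, with 3 min left unused.
Dropping pad thai frees 17 min; slotting in 3×shrimp tacos (18 min) lifts the total to 643 at 81 min.
Every other selection either busts 83 min or exceeds an availability limit or fails to beat 643.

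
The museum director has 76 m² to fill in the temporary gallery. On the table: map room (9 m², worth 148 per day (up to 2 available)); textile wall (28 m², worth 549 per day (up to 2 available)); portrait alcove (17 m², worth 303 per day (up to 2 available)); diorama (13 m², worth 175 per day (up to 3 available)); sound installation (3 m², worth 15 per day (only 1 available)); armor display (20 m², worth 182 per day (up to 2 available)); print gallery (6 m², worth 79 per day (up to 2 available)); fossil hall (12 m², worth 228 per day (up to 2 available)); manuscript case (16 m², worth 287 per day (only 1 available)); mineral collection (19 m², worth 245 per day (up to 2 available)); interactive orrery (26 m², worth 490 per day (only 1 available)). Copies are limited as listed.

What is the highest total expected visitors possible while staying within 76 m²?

By expected visitors per m²: textile wall 19.61, fossil hall 19.00, interactive orrery 18.85 lead.
Greedy by ratio would take 2×textile wall + print gallery + fossil hall: 74 m² used, total 1405.
Dropping print gallery and fossil hall frees 18 m²; slotting in portrait alcove + sound installation (20 m²) lifts the total to 1416 at 76 m².
Every other selection either busts 76 m² or exceeds an availability limit or fails to beat 1416.

1416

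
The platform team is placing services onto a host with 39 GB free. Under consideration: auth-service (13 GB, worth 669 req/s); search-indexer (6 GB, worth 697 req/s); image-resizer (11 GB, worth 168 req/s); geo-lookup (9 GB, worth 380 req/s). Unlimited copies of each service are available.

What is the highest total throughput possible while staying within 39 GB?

4182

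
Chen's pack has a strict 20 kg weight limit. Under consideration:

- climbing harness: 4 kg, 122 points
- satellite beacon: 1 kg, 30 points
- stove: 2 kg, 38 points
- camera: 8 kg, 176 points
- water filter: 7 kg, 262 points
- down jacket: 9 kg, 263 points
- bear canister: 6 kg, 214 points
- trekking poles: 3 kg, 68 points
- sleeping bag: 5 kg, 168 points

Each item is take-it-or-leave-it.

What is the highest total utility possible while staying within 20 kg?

A density-first pass picks satellite beacon + water filter + bear canister + sleeping bag — 674 at 19 kg.
Replace satellite beacon with stove: the trade gains 8 net, giving 682 at 20 kg.

682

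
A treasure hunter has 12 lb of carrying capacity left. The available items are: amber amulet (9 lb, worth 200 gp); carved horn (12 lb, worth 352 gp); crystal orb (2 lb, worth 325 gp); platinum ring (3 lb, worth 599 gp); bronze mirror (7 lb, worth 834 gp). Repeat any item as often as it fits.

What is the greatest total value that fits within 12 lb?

Taking 4×platinum ring: 12 lb used, 2396 in value.
Every other selection either busts 12 lb or fails to beat 2396.

2396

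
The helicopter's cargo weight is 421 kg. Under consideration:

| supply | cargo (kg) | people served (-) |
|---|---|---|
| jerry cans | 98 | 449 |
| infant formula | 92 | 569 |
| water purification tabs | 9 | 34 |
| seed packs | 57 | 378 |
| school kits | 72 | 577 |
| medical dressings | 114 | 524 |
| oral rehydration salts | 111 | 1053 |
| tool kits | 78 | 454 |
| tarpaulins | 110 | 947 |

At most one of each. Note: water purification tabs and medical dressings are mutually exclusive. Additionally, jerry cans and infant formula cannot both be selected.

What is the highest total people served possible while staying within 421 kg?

Taking the top-ratio supplies first gives water purification tabs + seed packs + school kits + oral rehydration salts + tarpaulins for 2989 (359 kg).
The 57 kg tied up in seed packs is better spent on infant formula — total rises to 3180 (394 kg).
The closest alternative, infant formula + school kits + oral rehydration salts + tarpaulins, reaches only 3146.

3180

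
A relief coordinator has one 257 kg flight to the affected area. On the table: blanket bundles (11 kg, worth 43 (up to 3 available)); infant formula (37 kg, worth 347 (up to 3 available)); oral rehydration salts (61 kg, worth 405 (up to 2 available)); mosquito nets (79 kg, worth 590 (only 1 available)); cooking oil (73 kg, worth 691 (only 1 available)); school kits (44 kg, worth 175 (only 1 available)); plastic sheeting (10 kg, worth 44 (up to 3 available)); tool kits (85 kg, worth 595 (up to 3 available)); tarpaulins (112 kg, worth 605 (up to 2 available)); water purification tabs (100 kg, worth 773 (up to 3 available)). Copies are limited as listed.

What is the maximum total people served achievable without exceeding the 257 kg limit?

Density check — cooking oil 9.47, infant formula 9.38, water purification tabs 7.73 are the best per kg.
A density-first pass picks 3×infant formula + oral rehydration salts + cooking oil + plastic sheeting — 2181 at 255 kg.
Replace infant formula and oral rehydration salts with water purification tabs: the trade gains 21 net, giving 2202 at 257 kg.
No other feasible combination exceeds 2202.

2202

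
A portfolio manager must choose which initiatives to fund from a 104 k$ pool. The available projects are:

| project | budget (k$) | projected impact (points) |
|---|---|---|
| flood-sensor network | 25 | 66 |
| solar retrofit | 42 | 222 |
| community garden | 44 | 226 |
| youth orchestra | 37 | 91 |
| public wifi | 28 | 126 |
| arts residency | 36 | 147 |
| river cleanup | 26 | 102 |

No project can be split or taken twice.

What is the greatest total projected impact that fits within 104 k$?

Density check — solar retrofit 5.29, community garden 5.14, public wifi 4.50 are the best per k$.
Taking the top-ratio projects first gives solar retrofit + community garden for 448 (86 k$).
The 44 k$ tied up in community garden is better spent on arts residency + river cleanup — total rises to 471 (104 k$).
The closest alternative, community garden + public wifi + river cleanup, reaches only 454.

471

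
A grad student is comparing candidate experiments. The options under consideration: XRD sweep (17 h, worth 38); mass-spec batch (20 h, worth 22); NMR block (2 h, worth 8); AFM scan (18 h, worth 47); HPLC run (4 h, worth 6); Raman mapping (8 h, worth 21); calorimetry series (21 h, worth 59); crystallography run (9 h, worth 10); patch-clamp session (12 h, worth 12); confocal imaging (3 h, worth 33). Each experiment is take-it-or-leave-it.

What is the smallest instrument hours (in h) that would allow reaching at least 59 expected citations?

Need the lightest bundle worth ≥ 59.
NMR block + Raman mapping + confocal imaging: 62 expected citations at 13 h.
No combination under 13 h hits 59.

13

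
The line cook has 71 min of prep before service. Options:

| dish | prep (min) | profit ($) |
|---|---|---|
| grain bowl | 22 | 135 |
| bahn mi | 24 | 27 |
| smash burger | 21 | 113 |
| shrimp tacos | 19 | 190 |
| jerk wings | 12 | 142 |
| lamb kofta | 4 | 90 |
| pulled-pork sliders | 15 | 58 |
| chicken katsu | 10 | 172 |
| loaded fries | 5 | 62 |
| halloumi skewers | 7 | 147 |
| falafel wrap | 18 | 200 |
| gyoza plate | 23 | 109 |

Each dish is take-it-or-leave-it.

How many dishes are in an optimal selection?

6

Optimal total is 941.
shrimp tacos + jerk wings + lamb kofta + chicken katsu + halloumi skewers + falafel wrap hits 941 at 70 min.
Any selection reaching 941 contains exactly 6 dishes.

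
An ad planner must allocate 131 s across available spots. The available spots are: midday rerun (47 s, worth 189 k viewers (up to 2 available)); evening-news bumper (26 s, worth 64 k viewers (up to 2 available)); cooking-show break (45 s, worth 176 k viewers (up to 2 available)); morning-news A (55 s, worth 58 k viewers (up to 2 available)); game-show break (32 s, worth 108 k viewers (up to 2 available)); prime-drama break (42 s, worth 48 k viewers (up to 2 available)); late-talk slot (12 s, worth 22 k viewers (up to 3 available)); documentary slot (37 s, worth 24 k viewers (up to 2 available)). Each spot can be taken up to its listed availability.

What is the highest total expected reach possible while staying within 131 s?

2×midday rerun + game-show break uses 126 of the 131 s and totals 486.
Every other selection either busts 131 s or exceeds an availability limit or fails to beat 486.

486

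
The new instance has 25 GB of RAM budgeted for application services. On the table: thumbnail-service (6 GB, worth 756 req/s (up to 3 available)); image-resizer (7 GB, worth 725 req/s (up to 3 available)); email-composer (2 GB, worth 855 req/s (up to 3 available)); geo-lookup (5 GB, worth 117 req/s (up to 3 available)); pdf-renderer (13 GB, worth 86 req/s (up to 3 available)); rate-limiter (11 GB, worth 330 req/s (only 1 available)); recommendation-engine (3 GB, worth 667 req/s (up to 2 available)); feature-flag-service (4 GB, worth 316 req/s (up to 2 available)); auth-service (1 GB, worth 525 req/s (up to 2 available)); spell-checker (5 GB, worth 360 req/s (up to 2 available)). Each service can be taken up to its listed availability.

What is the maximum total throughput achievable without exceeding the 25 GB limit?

6065

Ranking by ratio (throughput/GB): auth-service 525.00, email-composer 427.50, recommendation-engine 222.33.
Greedy by ratio would take thumbnail-service + 3×email-composer + 2×recommendation-engine + feature-flag-service + 2×auth-service: 24 GB used, total 6021.
The 4 GB tied up in feature-flag-service is better spent on spell-checker — total rises to 6065 (25 GB).
Every other selection either busts 25 GB or exceeds an availability limit or fails to beat 6065.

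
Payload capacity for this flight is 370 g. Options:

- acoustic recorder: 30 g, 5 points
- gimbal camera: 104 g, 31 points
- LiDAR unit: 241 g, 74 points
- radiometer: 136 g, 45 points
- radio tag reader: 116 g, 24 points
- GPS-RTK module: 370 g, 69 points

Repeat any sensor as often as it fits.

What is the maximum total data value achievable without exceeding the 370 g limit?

107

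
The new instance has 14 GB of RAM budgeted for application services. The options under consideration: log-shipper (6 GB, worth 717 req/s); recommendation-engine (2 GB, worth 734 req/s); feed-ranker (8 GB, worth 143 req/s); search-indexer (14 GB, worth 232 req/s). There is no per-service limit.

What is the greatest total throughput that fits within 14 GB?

By throughput per GB: recommendation-engine 367.00, log-shipper 119.50, feed-ranker 17.88, search-indexer 16.57 lead.
Taking 7×recommendation-engine: 14 GB used, 5138 in throughput.

5138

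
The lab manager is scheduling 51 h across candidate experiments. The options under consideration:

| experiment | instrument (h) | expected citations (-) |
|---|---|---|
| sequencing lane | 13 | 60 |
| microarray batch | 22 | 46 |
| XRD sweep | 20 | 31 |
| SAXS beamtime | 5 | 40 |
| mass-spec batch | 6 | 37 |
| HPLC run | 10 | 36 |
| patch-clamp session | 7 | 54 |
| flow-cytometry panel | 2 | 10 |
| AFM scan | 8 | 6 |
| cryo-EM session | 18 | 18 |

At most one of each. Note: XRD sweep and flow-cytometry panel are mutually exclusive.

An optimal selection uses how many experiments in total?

The maximum expected citations within 51 h is 243.
For example sequencing lane + SAXS beamtime + mass-spec batch + HPLC run + patch-clamp session + flow-cytometry panel + AFM scan achieves it, using 51 h.
Every optimal selection uses 7 experiments.

7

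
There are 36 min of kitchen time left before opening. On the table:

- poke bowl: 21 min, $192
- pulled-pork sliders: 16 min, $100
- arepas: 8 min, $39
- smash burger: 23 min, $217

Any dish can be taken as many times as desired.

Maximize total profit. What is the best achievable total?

256

By profit per min: smash burger 9.43, poke bowl 9.14, pulled-pork sliders 6.25 lead.
Taking arepas + smash burger: 31 min used, 256 in profit.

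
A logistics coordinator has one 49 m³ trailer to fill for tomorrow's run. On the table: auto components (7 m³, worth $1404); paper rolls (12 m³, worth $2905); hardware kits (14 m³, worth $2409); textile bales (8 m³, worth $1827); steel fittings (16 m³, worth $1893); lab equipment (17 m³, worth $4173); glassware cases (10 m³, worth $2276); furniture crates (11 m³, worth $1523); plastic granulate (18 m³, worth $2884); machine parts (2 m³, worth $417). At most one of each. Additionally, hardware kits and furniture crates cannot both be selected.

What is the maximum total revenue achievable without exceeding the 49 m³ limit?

By revenue per m³: lab equipment 245.47, paper rolls 242.08, textile bales 228.38, glassware cases 227.60 lead.
The ratio ordering already packs tightly: paper rolls + textile bales + lab equipment + glassware cases + machine parts, 49 m³, 11598.
Nothing else feasible within 49 m³ beats 11598.

11598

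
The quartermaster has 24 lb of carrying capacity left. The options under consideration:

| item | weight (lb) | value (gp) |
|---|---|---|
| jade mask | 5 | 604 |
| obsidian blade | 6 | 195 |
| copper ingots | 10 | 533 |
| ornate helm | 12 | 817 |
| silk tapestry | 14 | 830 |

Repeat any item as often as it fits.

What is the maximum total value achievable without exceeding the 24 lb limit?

2416

By value per lb: jade mask 120.80, ornate helm 68.08, silk tapestry 59.29, copper ingots 53.30 lead.
Taking 4×jade mask: 20 lb used, 2416 in value.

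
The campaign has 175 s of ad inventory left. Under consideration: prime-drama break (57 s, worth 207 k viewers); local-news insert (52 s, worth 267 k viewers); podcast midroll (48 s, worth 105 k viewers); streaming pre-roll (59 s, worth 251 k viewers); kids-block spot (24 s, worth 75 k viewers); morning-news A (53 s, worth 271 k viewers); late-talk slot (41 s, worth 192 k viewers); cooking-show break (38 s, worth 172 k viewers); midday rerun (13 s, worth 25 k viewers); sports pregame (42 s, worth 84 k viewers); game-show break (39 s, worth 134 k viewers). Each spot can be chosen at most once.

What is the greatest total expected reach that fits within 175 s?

By expected reach per s: local-news insert 5.13, morning-news A 5.11, late-talk slot 4.68 lead.
The ratio ordering already packs tightly: local-news insert + kids-block spot + morning-news A + late-talk slot, 170 s, 805.
The closest alternative, local-news insert + streaming pre-roll + morning-news A, reaches only 789.

805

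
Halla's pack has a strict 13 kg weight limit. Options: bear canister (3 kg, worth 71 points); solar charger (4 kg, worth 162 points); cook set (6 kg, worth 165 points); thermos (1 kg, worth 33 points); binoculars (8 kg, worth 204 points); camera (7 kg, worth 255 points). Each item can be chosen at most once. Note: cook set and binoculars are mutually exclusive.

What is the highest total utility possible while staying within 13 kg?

450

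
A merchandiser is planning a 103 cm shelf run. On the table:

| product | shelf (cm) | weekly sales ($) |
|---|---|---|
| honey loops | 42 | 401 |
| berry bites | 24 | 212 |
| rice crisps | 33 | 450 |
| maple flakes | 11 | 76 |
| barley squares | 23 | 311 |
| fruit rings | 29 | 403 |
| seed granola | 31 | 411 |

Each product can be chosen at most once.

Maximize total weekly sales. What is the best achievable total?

1264

A density-first pass picks rice crisps + maple flakes + barley squares + fruit rings — 1240 at 96 cm.
The 34 cm tied up in maple flakes and barley squares is better spent on seed granola — total rises to 1264 (93 cm).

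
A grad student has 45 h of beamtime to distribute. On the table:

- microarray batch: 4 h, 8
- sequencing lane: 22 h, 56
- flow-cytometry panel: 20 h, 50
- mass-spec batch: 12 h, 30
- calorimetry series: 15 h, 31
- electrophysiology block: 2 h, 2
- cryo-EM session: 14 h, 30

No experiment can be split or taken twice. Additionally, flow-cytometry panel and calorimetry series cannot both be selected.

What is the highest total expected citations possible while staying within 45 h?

108

Density check — sequencing lane 2.55, flow-cytometry panel 2.50, mass-spec batch 2.50, cryo-EM session 2.14 are the best per h.
The ratio ordering already packs tightly: sequencing lane + flow-cytometry panel + electrophysiology block, 44 h, 108.
An exhaustive check of the 128 subsets confirms 108.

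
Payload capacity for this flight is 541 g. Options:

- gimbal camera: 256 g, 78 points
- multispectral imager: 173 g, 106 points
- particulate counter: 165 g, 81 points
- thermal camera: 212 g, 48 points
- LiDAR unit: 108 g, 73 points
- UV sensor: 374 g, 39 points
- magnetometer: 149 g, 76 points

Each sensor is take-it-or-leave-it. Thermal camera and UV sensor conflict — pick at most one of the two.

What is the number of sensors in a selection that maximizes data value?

3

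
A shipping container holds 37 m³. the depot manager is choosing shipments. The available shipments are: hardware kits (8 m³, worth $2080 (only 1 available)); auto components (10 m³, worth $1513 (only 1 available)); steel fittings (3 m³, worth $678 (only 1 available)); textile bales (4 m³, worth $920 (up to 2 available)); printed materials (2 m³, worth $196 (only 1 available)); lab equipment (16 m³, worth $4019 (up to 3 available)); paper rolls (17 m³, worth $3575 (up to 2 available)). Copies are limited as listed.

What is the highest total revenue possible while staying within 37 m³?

8958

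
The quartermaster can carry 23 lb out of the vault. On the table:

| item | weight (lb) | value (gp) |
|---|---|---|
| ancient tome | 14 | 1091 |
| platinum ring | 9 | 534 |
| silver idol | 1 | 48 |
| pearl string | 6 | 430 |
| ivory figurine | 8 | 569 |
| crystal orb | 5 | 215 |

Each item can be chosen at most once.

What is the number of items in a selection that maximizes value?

3

Optimal total is 1708.
For example ancient tome + silver idol + ivory figurine achieves it, using 23 lb.
All optima have 3 items.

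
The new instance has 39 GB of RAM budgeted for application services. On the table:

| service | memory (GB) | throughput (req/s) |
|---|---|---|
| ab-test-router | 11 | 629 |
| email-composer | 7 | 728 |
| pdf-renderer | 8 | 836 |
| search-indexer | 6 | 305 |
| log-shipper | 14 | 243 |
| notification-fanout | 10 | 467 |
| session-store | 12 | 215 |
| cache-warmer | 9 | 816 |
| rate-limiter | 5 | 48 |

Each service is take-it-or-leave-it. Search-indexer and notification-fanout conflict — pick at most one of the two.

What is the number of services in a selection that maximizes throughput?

Optimal total is 3009.
For example ab-test-router + email-composer + pdf-renderer + cache-warmer achieves it, using 35 GB.
Every optimal selection uses 4 services.

4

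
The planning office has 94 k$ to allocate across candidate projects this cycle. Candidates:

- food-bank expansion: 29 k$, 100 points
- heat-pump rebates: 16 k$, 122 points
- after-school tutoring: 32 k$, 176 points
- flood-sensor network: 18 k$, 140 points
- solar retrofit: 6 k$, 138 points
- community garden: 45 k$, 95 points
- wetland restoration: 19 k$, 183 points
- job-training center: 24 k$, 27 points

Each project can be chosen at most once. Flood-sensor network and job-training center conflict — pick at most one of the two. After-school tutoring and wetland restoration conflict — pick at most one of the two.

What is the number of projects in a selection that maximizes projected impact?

5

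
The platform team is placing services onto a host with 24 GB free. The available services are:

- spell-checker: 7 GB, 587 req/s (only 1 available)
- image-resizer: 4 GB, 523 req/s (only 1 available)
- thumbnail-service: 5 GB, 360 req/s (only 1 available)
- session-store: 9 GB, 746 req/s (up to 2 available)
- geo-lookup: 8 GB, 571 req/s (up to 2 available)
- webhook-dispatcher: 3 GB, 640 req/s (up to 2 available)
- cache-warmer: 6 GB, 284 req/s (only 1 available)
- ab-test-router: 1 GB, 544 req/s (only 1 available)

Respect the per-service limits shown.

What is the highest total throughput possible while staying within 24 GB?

Taking spell-checker + image-resizer + thumbnail-service + 2×webhook-dispatcher + ab-test-router: 23 GB used, 3294 in throughput.

3294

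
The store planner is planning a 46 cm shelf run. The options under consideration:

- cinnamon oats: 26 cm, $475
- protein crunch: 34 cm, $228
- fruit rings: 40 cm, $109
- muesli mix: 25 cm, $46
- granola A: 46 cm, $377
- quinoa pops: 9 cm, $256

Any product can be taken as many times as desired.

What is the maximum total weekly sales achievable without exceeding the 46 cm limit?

1280

5×quinoa pops uses 45 of the 46 cm and totals 1280.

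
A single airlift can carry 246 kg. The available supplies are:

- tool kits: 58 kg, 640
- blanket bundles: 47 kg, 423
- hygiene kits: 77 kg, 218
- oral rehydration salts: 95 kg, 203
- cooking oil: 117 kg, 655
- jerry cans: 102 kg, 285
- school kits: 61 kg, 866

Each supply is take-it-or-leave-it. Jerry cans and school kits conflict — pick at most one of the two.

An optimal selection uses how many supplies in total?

Optimal total is 2161.
tool kits + cooking oil + school kits hits 2161 at 236 kg.
Any selection reaching 2161 contains exactly 3 supplies.

3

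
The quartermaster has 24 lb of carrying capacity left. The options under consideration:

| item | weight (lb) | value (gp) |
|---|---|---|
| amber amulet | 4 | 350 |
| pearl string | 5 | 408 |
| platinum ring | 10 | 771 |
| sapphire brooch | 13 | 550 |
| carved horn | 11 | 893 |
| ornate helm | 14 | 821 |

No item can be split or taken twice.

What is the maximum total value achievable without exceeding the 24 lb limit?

Taking the top-ratio items first gives amber amulet + pearl string + carved horn for 1651 (20 lb).
Dropping amber amulet and pearl string frees 9 lb; slotting in platinum ring (10 lb) lifts the total to 1664 at 21 lb.
Nothing else within 24 lb beats 1664.

1664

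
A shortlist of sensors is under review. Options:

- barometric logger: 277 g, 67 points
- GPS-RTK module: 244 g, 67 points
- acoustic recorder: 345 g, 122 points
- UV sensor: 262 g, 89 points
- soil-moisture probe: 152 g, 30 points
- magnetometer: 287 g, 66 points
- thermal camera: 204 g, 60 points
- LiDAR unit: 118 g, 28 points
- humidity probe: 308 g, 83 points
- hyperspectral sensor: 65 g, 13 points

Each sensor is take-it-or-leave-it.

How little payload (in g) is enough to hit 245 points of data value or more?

790

Need the lightest bundle worth ≥ 245.
acoustic recorder + UV sensor + LiDAR unit + hyperspectral sensor: 252 data value at 790 g.
Any bundle with less than 790 g falls short of 245.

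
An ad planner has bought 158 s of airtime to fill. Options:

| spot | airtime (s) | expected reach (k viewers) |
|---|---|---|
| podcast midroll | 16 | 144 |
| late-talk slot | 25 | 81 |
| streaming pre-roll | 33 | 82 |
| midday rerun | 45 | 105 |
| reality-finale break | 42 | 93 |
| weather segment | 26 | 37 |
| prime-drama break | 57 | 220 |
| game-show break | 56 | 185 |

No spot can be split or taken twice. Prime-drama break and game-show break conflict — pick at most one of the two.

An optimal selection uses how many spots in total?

Best achievable expected reach is 564.
For example podcast midroll + late-talk slot + streaming pre-roll + weather segment + prime-drama break achieves it, using 157 s.
Any selection reaching 564 contains exactly 5 spots.

5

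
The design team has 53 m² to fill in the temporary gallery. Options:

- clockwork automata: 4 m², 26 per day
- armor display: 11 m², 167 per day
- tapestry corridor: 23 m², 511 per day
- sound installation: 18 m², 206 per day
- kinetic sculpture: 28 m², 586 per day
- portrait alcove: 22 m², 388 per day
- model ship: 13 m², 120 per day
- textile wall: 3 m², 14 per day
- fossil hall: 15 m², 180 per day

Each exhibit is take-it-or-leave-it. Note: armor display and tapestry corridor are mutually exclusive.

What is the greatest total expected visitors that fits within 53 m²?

By expected visitors per m²: tapestry corridor 22.22, kinetic sculpture 20.93, portrait alcove 17.64 lead.
Tapestry corridor + kinetic sculpture uses 51 of the 53 m² and totals 1097.
Runner-up kinetic sculpture + portrait alcove + textile wall tops out at 988.

1097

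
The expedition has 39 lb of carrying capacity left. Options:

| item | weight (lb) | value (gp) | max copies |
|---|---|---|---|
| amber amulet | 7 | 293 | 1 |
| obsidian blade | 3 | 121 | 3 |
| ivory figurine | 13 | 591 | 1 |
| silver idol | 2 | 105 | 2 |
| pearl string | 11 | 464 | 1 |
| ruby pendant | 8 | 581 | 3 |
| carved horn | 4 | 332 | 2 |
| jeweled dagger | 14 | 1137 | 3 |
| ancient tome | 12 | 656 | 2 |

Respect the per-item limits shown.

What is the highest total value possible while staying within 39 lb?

Greedy by ratio would take silver idol + 2×carved horn + 2×jeweled dagger: 38 lb used, total 3043.
Replace silver idol with obsidian blade: the trade gains 16 net, giving 3059 at 39 lb.
Nothing else within 39 lb beats 3059.

3059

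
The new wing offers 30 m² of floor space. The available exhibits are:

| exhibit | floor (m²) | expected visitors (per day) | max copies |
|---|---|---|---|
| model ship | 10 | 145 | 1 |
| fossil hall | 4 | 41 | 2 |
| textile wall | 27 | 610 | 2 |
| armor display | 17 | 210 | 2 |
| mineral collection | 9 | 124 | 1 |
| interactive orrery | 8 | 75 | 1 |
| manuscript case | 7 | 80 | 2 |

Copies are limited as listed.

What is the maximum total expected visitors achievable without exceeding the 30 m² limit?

Best packing: textile wall — 27 m², 610 total.
No other feasible combination exceeds 610.

610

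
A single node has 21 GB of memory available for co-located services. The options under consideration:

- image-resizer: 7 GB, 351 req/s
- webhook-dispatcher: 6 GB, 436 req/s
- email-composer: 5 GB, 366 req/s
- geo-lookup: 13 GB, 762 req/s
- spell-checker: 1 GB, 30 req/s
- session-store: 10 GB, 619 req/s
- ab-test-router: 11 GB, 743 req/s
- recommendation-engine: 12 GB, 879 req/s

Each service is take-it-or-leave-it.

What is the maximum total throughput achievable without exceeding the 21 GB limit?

1421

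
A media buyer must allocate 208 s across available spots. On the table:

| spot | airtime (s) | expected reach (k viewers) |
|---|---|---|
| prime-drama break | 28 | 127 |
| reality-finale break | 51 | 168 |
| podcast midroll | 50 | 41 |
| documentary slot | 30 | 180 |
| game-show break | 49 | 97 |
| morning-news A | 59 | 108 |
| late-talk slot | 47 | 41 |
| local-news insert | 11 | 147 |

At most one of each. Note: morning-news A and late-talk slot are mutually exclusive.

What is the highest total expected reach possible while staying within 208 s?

730

Ranking by ratio (expected reach/s): local-news insert 13.36, documentary slot 6.00, prime-drama break 4.54, reality-finale break 3.29.
A density-first pass picks prime-drama break + reality-finale break + documentary slot + game-show break + local-news insert — 719 at 169 s.
Dropping game-show break frees 49 s; slotting in morning-news A (59 s) lifts the total to 730 at 179 s.
Next best is prime-drama break + reality-finale break + documentary slot + game-show break + local-news insert at 719 (169 s) — short by 11.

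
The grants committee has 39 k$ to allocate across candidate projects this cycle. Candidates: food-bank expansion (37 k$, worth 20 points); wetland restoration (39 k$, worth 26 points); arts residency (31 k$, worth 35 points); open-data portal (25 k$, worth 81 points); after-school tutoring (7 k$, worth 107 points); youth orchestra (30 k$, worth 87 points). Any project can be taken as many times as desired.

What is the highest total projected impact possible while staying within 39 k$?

535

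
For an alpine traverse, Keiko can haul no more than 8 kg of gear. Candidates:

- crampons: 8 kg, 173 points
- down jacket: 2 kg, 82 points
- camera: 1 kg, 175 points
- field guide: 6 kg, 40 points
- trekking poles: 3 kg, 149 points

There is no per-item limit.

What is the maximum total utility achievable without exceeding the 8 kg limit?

1400

Best packing: 8×camera — 8 kg, 1400 total.
That's the maximum — no swap from here does better than 1400.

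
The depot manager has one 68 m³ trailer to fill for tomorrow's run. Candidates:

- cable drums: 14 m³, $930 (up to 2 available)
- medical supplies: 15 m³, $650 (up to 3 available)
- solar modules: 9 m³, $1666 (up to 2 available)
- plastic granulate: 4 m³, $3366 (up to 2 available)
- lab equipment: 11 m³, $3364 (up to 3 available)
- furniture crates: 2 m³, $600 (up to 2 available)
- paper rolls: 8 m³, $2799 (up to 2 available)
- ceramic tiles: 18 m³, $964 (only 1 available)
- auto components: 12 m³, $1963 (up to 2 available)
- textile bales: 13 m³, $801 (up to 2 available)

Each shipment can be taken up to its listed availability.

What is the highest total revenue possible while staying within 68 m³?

24688

Ranking by ratio (revenue/m³): plastic granulate 841.50, paper rolls 349.88, lab equipment 305.82.
Filling by ratio: 2×plastic granulate + 3×lab equipment + 2×furniture crates + 2×paper rolls for 23622, with 7 m³ left unused.
Dropping furniture crates frees 2 m³; slotting in solar modules (9 m³) lifts the total to 24688 at 68 m³.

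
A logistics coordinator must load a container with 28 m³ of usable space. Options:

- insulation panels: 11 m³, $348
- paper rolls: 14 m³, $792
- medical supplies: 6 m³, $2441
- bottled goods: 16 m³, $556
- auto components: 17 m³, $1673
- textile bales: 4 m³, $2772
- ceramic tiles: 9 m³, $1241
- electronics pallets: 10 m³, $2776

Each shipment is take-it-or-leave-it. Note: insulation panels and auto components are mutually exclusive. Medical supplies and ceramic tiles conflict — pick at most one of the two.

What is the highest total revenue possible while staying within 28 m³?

7989

Ranking by ratio (revenue/m³): textile bales 693.00, medical supplies 406.83, electronics pallets 277.60.
Best packing: medical supplies + textile bales + electronics pallets — 20 m³, 7989 total.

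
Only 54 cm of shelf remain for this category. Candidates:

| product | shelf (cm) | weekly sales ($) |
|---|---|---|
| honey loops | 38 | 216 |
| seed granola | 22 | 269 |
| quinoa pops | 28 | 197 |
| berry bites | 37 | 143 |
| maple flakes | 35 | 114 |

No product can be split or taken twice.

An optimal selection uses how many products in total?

2

Best achievable weekly sales is 466.
seed granola + quinoa pops hits 466 at 50 cm.
All optima have 2 products.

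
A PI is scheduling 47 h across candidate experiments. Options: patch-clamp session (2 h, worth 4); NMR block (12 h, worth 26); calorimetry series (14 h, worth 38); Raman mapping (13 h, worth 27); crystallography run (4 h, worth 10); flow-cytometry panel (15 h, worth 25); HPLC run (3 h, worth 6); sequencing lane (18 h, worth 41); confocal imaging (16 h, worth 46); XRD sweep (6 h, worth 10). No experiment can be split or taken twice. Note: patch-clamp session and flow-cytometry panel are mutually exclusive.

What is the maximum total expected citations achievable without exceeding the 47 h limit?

Ranking by ratio (expected citations/h): confocal imaging 2.88, calorimetry series 2.71, crystallography run 2.50.
A density-first pass picks NMR block + calorimetry series + crystallography run + confocal imaging — 120 at 46 h.
Dropping NMR block frees 12 h; slotting in Raman mapping (13 h) lifts the total to 121 at 47 h.

121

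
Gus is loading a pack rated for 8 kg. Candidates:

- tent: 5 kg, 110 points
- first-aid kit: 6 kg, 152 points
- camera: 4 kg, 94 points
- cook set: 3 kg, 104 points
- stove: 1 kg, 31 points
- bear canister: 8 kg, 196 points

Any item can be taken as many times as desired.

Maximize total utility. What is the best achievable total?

The ratio ordering already packs tightly: 2×cook set + 2×stove, 8 kg, 270.

270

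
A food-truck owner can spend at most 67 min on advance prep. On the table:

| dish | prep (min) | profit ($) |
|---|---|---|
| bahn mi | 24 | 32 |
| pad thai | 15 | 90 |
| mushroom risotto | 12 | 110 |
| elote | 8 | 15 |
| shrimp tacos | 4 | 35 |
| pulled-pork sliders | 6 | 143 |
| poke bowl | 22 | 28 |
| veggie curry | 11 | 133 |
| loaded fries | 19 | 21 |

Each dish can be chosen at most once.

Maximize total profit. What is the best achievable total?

532

Filling by ratio: pad thai + mushroom risotto + elote + shrimp tacos + pulled-pork sliders + veggie curry for 526, with 11 min left unused.
The 8 min tied up in elote is better spent on loaded fries — total rises to 532 (67 min).
Runner-up pad thai + mushroom risotto + elote + shrimp tacos + pulled-pork sliders + veggie curry tops out at 526.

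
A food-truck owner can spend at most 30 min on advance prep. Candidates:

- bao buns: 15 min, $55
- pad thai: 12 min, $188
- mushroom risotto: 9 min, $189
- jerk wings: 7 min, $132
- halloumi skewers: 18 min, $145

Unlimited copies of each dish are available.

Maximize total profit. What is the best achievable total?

585

A density-first pass picks 3×mushroom risotto — 567 at 27 min.
Replace 2×mushroom risotto with 3×jerk wings: the trade gains 18 net, giving 585 at 30 min.
No other feasible combination exceeds 585.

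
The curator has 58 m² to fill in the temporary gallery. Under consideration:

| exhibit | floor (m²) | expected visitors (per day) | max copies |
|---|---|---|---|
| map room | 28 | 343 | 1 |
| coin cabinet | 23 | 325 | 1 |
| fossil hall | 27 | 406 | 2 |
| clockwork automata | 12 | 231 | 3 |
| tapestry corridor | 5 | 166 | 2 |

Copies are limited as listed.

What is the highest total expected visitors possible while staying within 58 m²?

1119

The ratio heuristic lands on 3×clockwork automata + 2×tapestry corridor (1025) but leaves 12 m² idle.
Dropping clockwork automata frees 12 m²; slotting in coin cabinet (23 m²) lifts the total to 1119 at 57 m².
That's the maximum — no swap from here does better than 1119.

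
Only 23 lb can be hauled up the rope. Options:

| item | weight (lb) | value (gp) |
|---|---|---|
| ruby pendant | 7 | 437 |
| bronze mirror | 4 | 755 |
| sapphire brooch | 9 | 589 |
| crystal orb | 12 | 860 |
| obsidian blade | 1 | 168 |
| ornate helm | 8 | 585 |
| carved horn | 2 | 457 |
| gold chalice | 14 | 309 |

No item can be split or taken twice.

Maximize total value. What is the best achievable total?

2406

Ranking by ratio (value/lb): carved horn 228.50, bronze mirror 188.75, obsidian blade 168.00.
Filling by ratio: ruby pendant + bronze mirror + obsidian blade + ornate helm + carved horn for 2402, with 1 lb left unused.
Dropping ornate helm frees 8 lb; slotting in sapphire brooch (9 lb) lifts the total to 2406 at 23 lb.
Every other selection either busts 23 lb or fails to beat 2406.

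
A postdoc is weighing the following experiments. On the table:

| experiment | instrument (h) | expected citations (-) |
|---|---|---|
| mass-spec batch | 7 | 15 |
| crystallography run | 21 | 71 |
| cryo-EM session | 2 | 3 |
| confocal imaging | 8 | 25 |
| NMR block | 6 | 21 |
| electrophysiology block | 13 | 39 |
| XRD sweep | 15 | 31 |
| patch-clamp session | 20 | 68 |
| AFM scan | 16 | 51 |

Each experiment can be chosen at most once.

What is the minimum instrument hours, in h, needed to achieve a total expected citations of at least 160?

47

Need the lightest bundle worth ≥ 160.
crystallography run + NMR block + patch-clamp session reaches 160 using 47 h.
Below 47 h the best achievable stays under 160.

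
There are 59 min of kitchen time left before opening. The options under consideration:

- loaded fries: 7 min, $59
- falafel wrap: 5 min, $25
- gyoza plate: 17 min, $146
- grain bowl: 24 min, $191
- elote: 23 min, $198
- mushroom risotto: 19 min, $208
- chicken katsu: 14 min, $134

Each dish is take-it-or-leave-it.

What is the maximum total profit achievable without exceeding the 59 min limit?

552

The ratio heuristic lands on elote + mushroom risotto + chicken katsu (540) but leaves 3 min idle.
The 14 min tied up in chicken katsu is better spent on gyoza plate — total rises to 552 (59 min).
That's the maximum — no swap from here does better than 552.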